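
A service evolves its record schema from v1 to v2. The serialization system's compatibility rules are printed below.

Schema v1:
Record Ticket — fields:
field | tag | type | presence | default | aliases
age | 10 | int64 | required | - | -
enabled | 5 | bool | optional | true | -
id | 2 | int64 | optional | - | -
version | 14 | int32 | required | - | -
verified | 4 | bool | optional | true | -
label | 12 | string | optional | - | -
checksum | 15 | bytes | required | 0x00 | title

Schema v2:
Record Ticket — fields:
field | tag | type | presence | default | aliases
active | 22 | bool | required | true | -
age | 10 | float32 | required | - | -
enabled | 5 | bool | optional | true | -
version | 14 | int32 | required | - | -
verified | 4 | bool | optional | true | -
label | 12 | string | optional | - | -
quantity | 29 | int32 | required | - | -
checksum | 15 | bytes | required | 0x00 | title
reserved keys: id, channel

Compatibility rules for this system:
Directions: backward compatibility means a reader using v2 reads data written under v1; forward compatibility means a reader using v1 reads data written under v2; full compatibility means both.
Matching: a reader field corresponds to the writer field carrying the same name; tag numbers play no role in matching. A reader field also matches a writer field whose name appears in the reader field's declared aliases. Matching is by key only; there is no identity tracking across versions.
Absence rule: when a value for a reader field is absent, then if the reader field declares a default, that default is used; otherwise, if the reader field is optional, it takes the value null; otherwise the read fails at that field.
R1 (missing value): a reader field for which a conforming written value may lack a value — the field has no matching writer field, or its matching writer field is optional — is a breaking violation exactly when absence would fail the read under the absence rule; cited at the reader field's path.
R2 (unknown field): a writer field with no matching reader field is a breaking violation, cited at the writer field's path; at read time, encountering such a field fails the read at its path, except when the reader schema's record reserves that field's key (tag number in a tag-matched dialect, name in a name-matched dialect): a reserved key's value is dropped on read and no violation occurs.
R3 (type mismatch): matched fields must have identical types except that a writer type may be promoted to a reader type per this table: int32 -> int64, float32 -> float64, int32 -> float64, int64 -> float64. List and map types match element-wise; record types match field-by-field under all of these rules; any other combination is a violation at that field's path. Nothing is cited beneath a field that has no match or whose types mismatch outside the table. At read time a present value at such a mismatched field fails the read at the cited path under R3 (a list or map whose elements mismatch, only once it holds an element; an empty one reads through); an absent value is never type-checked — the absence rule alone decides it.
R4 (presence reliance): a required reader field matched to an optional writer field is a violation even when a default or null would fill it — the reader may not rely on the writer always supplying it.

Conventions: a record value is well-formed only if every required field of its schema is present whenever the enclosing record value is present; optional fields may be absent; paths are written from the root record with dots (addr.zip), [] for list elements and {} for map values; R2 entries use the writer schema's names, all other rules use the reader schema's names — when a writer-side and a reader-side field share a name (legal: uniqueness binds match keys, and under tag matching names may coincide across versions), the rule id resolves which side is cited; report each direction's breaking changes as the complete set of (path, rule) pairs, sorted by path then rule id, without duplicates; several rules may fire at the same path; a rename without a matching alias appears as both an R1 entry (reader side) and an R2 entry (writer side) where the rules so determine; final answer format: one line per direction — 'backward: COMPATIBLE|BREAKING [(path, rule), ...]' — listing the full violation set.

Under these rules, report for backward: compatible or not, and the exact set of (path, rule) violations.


backward: BREAKING [(age, R3), (quantity, R1)]

in Ticket below, arrows point writer -> reader
backward pass over Ticket, reader schema v2, writer schema v1:
  active: no writer-side match
  age <- age (int64 -> float32, writer required)
  enabled <- enabled (bool -> bool, writer optional)
  version <- version (int32 -> int32, writer required)
  verified <- verified (bool -> bool, writer optional)
  label <- label (string -> string, writer optional)
  quantity: no writer-side match
  checksum <- checksum (bytes -> bytes, writer required)
  writer field id has no reader counterpart
  R3 fires at age
  R1 fires at quantity
  => 2 violation(s): backward is BREAKING for Ticket
the rest of the Ticket diff is inert for this question:
  removed field id from record Ticket (its key "id" joins the reserved list) -> no rule fires on it in Ticket's dialect; the asked verdict holds
  added field active to record Ticket: required bool, tag 22, default true (in v2 it sits immediately before age) -> matters only for Ticket's forward compatibility — outside the asked direction


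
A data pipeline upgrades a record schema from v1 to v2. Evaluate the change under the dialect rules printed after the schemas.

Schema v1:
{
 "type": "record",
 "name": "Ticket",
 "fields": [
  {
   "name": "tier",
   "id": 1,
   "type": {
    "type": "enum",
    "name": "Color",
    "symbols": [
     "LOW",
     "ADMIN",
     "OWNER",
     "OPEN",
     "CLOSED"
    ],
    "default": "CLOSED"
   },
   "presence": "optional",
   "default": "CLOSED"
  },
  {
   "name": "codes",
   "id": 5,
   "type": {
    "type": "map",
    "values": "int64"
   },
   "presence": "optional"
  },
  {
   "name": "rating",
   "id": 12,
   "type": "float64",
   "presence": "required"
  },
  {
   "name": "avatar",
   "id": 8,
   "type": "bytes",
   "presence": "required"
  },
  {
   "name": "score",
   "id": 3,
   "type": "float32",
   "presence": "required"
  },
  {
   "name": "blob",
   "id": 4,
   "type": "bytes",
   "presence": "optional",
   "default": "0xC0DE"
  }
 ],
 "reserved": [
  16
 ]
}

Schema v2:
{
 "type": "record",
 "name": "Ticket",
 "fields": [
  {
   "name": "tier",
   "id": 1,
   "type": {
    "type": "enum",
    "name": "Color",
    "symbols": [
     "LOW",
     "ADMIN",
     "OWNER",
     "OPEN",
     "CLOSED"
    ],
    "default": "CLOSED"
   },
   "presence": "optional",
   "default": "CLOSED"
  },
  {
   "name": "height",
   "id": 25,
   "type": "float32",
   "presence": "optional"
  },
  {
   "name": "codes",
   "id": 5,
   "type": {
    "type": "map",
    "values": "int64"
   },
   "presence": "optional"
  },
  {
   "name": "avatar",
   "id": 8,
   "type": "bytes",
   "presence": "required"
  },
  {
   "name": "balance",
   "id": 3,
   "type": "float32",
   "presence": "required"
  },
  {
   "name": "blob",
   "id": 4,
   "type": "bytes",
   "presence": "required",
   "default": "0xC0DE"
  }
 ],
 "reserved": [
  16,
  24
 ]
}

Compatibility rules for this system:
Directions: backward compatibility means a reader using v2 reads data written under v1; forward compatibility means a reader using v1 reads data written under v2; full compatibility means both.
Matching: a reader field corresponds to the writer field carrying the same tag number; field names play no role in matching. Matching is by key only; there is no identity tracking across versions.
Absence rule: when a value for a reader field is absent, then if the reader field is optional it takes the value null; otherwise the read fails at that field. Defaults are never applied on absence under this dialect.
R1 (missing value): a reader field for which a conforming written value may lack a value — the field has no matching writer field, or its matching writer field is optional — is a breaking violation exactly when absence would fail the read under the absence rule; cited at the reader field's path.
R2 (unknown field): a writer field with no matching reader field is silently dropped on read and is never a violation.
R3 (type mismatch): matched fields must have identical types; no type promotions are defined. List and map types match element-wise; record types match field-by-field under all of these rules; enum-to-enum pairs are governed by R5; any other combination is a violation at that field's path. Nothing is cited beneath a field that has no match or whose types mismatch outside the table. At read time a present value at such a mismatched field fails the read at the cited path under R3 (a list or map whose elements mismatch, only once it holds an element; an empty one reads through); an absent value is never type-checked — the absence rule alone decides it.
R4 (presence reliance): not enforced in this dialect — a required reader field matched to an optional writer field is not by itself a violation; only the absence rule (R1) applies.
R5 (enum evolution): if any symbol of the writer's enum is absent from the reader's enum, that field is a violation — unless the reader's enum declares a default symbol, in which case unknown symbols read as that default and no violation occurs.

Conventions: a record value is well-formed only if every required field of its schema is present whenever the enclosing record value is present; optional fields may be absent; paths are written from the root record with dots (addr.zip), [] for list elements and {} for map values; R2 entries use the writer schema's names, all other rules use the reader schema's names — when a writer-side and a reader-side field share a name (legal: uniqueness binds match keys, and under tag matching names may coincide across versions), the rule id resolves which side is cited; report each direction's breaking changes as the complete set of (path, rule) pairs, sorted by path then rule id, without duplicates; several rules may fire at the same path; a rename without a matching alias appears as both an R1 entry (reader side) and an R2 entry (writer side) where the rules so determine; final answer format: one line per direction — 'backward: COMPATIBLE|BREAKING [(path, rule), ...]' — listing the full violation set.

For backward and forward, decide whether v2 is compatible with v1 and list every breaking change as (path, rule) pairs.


the writer's type comes first in each Ticket pair
backward on Ticket — v2 reading data written by v1:
  tier: Color -> Color, writer optional; from tier
  height: no writer match
  codes: map<string, int64> -> map<string, int64>, writer optional; from codes
  avatar: bytes -> bytes, writer required; from avatar
  balance: float32 -> float32, writer required; from score
  blob: bytes -> bytes, writer optional; from blob
  writer rating: unknown to reader
  R1 fires at blob
  => backward: BREAKING (1)
forward on Ticket — v1 reading data written by v2:
  tier: Color -> Color, writer optional; from tier
  codes: map<string, int64> -> map<string, int64>, writer optional; from codes
  rating: no writer match
  avatar: bytes -> bytes, writer required; from avatar
  score: float32 -> float32, writer required; from balance
  blob: bytes -> bytes, writer required; from blob
  writer height: unknown to reader
  R1 fires at rating
  => forward: BREAKING (1)

backward: BREAKING [(blob, R1)]; forward: BREAKING [(rating, R1)]


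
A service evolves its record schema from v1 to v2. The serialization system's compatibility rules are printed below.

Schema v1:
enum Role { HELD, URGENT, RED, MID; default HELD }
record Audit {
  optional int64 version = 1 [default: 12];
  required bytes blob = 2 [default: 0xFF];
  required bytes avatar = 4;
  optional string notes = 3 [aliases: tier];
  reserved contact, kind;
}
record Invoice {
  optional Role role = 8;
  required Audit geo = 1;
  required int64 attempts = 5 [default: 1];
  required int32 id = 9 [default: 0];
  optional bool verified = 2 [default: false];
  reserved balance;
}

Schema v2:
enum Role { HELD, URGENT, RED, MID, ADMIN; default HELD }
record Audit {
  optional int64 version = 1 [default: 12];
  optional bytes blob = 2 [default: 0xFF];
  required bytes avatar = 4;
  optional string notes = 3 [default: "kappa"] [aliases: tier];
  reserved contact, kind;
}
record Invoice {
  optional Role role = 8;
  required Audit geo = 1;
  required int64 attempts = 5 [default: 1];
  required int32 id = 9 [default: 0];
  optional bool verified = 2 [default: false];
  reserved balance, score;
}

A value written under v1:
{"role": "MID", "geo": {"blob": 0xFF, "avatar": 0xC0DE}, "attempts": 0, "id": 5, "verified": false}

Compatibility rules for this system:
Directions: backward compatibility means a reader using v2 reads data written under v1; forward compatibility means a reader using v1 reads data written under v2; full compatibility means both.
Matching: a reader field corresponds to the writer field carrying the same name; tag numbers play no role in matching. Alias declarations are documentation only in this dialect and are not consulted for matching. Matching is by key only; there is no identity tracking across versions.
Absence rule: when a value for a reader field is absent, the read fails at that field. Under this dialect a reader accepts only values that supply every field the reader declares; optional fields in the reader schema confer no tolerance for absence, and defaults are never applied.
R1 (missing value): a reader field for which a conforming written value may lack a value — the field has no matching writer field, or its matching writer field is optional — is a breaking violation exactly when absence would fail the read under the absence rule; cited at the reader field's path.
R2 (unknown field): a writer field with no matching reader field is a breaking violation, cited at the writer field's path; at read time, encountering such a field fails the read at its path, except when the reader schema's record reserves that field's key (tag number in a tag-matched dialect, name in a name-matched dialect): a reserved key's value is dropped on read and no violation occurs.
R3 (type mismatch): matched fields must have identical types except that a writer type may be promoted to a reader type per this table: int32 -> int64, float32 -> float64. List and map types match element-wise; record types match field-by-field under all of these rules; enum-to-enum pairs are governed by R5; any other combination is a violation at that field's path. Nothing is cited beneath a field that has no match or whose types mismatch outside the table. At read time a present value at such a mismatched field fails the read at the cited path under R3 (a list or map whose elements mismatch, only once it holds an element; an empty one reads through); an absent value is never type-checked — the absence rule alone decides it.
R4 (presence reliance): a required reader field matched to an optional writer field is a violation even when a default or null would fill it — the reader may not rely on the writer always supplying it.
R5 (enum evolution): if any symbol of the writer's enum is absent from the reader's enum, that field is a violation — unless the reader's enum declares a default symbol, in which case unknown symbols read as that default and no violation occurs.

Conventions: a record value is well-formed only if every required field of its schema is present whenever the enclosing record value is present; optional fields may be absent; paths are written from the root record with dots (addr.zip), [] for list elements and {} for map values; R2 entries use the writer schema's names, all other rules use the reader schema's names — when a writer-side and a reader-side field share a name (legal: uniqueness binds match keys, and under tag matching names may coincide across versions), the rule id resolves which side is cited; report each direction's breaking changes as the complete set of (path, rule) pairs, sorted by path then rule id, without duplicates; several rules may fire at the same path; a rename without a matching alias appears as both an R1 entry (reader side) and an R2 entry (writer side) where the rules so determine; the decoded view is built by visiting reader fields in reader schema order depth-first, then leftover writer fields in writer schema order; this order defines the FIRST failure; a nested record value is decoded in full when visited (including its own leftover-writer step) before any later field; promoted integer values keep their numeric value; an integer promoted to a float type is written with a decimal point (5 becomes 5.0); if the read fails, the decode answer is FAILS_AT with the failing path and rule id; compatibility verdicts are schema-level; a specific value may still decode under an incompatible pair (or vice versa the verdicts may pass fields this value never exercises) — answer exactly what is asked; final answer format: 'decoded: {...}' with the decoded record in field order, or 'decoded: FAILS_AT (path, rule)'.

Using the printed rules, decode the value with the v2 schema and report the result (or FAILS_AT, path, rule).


decoded: FAILS_AT (geo.version, R1)

arrows below run writer -> reader for Invoice
decode (reader v2):
  role := "MID"
  read fails at geo.version under R1 (no fill)
  => FAILS_AT (geo.version, R1)
diffs on Invoice not affecting the asked answer:
  enum Role (field role in record Invoice): symbol ADMIN added -> triggers nothing under the printed rules; the Invoice answer is the same either way
  field notes in record Audit: default set to "kappa" -> triggers nothing under the printed rules; the Invoice answer is the same either way
  field blob in record Audit: required changed to optional -> changes Invoice's schema-level verdicts only — the decode of this value is the same


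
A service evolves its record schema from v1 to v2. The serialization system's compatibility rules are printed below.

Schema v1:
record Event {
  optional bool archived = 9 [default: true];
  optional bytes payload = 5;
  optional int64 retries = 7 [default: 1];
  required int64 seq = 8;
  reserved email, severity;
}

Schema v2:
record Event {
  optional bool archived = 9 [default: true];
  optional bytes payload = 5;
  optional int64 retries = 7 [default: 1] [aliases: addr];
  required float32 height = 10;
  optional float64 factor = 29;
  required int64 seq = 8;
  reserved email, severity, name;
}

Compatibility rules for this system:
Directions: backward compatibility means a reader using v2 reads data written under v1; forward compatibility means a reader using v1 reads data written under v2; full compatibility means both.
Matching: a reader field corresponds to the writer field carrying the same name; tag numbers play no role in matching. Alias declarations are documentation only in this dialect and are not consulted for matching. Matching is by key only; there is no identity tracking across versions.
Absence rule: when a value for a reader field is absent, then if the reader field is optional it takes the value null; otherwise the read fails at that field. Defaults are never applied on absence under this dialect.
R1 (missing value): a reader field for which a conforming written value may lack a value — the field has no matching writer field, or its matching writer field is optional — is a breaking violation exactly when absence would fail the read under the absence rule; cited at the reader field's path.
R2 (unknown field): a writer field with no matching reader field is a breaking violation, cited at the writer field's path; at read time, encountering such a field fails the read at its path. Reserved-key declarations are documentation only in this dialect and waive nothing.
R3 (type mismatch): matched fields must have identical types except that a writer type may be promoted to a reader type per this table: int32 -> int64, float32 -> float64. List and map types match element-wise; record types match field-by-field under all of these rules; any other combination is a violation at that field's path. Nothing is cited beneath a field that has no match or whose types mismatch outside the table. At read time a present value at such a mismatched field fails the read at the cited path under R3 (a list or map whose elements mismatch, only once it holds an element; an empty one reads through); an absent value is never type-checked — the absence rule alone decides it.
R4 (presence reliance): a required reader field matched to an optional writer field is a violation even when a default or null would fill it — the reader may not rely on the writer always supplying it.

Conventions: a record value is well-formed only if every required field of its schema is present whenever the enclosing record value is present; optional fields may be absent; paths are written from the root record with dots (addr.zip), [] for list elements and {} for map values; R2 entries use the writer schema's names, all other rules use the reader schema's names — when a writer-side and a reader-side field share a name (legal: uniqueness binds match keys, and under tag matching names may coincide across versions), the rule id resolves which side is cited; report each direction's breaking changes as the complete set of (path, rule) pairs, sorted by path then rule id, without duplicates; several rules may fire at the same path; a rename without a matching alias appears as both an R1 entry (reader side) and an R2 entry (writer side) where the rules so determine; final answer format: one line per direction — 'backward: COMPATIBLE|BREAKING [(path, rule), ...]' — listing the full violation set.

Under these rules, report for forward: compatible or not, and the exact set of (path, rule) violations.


forward: BREAKING [(factor, R2), (height, R2)]

arrows below run writer -> reader for Event
forward pass over Event, reader schema v1, writer schema v2:
  writer optional, bool -> bool: reader archived maps from writer archived
  writer optional, bytes -> bytes: reader payload maps from writer payload
  writer optional, int64 -> int64: reader retries maps from writer retries
  writer required, int64 -> int64: reader seq maps from writer seq
  leftover writer field: height
  leftover writer field: factor
  violation R2 at factor
  violation R2 at height
  => forward verdict for Event: BREAKING, 2 violation(s)


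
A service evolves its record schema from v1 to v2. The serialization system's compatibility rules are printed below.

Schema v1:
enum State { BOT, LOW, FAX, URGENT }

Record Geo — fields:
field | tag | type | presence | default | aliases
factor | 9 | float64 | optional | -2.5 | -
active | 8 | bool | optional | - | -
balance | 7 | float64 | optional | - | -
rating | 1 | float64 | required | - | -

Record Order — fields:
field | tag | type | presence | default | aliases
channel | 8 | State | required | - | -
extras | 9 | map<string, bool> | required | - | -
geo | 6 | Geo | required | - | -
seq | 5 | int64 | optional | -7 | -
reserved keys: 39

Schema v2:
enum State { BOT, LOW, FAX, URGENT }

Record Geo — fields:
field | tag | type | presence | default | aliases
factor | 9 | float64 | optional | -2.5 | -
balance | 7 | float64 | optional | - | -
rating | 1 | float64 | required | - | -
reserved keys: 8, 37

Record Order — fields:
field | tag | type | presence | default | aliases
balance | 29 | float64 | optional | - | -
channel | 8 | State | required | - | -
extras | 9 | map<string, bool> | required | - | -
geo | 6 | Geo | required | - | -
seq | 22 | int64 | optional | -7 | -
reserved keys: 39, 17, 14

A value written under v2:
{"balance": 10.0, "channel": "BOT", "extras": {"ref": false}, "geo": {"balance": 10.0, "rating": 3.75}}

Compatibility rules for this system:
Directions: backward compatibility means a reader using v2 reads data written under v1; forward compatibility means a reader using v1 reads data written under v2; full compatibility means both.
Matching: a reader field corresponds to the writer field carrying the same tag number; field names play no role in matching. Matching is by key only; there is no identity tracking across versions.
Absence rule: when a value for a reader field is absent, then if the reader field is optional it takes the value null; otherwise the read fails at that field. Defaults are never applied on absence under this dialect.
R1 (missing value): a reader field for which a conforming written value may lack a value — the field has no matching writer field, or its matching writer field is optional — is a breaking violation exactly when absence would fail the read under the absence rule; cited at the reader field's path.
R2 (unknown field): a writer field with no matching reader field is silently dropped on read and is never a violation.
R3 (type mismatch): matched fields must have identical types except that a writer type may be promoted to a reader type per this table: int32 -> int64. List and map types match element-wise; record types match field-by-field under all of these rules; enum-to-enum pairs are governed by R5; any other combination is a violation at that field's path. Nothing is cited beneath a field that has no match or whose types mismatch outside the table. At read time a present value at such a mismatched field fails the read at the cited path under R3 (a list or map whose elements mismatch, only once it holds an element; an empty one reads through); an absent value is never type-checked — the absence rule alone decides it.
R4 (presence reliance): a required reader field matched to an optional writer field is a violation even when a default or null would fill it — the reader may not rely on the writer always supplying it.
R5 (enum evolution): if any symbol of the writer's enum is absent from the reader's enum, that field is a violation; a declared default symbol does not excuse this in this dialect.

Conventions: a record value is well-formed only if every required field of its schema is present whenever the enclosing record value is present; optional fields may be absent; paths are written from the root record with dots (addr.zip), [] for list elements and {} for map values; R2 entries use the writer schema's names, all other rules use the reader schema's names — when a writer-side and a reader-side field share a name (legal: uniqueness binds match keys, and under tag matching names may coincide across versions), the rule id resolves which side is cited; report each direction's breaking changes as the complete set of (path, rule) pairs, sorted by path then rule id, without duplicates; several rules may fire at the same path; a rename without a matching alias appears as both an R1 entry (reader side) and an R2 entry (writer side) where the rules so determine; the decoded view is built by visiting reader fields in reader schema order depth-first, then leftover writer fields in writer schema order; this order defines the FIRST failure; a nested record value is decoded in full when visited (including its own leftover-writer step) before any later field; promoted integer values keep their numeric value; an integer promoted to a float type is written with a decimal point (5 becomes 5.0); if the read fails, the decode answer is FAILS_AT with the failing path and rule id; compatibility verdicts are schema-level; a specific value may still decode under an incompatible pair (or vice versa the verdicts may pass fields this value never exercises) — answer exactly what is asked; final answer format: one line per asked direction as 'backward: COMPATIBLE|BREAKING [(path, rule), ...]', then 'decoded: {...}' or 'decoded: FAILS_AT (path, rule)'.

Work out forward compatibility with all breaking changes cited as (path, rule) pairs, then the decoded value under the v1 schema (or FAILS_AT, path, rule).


in Order below, arrows point writer -> reader
checking forward for Order: reader v1 against writer v2:
  channel: paired with writer channel (State -> State; writer required)
  extras: paired with writer extras (map<string, bool> -> map<string, bool>; writer required)
  geo: paired with writer geo (Geo -> Geo; writer required)
  seq: no writer-side match
  writer field balance has no reader counterpart
  writer field seq has no reader counterpart
  geo.factor: paired with writer geo.factor (float64 -> float64; writer optional)
  geo.active: no writer-side match
  geo.balance: paired with writer geo.balance (float64 -> float64; writer optional)
  geo.rating: paired with writer geo.rating (float64 -> float64; writer required)
  => forward verdict for Order: COMPATIBLE, no violations
migrating the Order value to v1:
  channel := "BOT"
  extras := {"ref": false}
  geo.factor := null (not supplied -> null)
  geo.active := null (not supplied -> null)
  geo.balance := 10.0
  geo.rating := 3.75
  seq := null (not supplied -> null)
  writer balance: unmatched, discarded
  => decoded: {"channel": "BOT", "extras": {"ref": false}, "geo": {"factor": null, "active": null, "balance": 10.0, "rating": 3.75}, "seq": null}
the rest of the Order diff is inert for this question:
  removed field active from record Geo (its key 8 joins the reserved list) -> triggers nothing under Order's printed rules — same verdict
  added field balance to record Order: optional float64, tag 29 (in v2 it sits immediately before channel) -> triggers nothing under Order's printed rules — same verdict
  field seq in record Order: tag 5 changed to 22 -> triggers nothing under Order's printed rules — same verdict

forward: COMPATIBLE []; decoded: {"channel": "BOT", "extras": {"ref": false}, "geo": {"factor": null, "active": null, "balance": 10.0, "rating": 3.75}, "seq": null}


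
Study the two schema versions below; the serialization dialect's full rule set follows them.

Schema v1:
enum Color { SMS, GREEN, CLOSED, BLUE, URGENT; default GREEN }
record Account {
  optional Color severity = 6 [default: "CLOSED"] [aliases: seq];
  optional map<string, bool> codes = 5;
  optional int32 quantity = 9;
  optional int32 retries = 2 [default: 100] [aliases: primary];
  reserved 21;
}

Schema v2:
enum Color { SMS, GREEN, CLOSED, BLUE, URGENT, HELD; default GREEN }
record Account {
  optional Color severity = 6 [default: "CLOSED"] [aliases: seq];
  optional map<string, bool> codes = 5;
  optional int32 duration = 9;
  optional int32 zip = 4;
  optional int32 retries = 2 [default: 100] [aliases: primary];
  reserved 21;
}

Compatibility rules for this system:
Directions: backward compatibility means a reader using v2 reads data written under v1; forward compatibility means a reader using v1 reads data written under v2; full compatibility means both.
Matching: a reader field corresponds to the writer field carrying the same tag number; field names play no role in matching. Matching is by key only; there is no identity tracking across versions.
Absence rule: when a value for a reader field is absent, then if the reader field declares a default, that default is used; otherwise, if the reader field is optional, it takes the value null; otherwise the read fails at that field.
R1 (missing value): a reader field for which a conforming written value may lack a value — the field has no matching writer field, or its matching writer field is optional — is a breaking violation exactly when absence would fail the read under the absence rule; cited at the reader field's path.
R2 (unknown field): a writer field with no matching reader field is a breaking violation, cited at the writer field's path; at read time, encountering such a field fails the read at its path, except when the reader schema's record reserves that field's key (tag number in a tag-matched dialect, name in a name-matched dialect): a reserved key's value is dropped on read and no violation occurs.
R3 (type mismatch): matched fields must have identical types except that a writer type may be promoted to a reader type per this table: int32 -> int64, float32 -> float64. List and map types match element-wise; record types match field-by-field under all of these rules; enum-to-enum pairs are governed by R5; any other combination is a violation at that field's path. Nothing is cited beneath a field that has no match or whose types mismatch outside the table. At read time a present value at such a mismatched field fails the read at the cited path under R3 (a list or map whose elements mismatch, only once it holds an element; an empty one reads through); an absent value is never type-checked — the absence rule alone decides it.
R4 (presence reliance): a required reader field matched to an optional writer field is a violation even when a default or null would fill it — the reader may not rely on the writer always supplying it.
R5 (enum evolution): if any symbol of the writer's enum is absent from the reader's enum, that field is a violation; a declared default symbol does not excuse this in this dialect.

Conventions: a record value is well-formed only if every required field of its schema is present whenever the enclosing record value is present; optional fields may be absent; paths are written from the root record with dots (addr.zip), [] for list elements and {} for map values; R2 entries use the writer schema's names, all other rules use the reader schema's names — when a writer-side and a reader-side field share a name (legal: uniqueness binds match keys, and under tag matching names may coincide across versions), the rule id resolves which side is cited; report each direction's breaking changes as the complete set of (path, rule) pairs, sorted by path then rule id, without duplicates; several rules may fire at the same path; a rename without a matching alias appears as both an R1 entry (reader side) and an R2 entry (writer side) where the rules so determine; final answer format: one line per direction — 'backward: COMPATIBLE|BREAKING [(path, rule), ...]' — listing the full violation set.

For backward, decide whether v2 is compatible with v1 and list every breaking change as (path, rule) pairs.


the writer's type comes first in each Account pair
backward on Account — v2 reading data written by v1:
  writer optional, Color -> Color: reader severity maps from writer severity
  writer optional, map<string, bool> -> map<string, bool>: reader codes maps from writer codes
  writer optional, int32 -> int32: reader duration maps from writer quantity
  zip has no writer counterpart
  writer optional, int32 -> int32: reader retries maps from writer retries
  => backward: COMPATIBLE
checking off the Account differences that do not matter here:
  renamed field quantity to duration in record Account -> fires no rule on Account, leaving the asked answer as it is
  enum Color (field severity in record Account): symbol HELD added -> affects forward compatibility only, which is not asked
  added field zip to record Account: optional int32, tag 4 (in v2 it sits immediately before retries) -> affects forward compatibility only, which is not asked

backward: COMPATIBLE []


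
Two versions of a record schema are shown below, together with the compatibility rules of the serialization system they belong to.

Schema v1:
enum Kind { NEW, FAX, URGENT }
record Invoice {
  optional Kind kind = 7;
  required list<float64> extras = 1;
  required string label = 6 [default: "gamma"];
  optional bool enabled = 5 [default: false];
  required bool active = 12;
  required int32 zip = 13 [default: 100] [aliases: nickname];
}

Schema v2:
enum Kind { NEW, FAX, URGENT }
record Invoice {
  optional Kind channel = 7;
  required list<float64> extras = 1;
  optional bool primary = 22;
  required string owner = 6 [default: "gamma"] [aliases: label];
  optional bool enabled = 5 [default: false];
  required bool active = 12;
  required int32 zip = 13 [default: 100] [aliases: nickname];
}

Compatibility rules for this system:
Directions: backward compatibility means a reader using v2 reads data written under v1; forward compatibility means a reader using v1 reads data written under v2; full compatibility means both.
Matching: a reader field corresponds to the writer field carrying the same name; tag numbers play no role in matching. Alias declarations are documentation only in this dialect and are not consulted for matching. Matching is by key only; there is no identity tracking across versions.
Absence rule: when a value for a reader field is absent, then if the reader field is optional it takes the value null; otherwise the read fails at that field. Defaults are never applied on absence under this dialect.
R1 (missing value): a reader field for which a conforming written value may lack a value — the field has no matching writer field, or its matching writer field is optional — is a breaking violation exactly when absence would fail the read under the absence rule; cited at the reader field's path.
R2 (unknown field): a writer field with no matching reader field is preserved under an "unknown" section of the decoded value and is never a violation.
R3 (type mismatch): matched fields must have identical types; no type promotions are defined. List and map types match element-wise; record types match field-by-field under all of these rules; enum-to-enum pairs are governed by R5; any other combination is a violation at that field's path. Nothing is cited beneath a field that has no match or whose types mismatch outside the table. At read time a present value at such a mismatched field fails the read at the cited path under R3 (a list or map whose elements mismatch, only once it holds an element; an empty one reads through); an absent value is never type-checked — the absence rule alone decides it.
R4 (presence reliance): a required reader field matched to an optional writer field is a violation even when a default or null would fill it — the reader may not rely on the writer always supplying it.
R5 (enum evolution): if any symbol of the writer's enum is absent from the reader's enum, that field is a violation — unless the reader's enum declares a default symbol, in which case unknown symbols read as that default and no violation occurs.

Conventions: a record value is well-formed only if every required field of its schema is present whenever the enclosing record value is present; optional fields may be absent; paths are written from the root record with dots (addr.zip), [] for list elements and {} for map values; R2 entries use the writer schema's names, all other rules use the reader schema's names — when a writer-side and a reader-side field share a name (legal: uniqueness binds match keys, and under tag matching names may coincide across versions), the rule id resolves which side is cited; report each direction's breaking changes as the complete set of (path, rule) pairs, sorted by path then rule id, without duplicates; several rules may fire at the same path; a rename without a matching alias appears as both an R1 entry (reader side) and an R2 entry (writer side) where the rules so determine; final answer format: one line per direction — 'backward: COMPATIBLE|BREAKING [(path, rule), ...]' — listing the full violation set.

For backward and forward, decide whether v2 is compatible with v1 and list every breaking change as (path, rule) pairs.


in Invoice below, arrows point writer -> reader
backward for Invoice (reader v2, writer v1):
  channel: no writer match
  extras: list<float64> -> list<float64>, writer required; from extras
  primary: no writer match
  owner: no writer match
  enabled: bool -> bool, writer optional; from enabled
  active: bool -> bool, writer required; from active
  zip: int32 -> int32, writer required; from zip
  kind (writer side), unknown to reader
  label (writer side), unknown to reader
  rule R1 violated at owner
  => 1 violation(s): backward is BREAKING for Invoice
forward for Invoice (reader v1, writer v2):
  kind: no writer match
  extras: list<float64> -> list<float64>, writer required; from extras
  label: no writer match
  enabled: bool -> bool, writer optional; from enabled
  active: bool -> bool, writer required; from active
  zip: int32 -> int32, writer required; from zip
  channel (writer side), unknown to reader
  primary (writer side), unknown to reader
  owner (writer side), unknown to reader
  rule R1 violated at label
  => 1 violation(s): forward is BREAKING for Invoice

backward: BREAKING [(owner, R1)]; forward: BREAKING [(label, R1)]


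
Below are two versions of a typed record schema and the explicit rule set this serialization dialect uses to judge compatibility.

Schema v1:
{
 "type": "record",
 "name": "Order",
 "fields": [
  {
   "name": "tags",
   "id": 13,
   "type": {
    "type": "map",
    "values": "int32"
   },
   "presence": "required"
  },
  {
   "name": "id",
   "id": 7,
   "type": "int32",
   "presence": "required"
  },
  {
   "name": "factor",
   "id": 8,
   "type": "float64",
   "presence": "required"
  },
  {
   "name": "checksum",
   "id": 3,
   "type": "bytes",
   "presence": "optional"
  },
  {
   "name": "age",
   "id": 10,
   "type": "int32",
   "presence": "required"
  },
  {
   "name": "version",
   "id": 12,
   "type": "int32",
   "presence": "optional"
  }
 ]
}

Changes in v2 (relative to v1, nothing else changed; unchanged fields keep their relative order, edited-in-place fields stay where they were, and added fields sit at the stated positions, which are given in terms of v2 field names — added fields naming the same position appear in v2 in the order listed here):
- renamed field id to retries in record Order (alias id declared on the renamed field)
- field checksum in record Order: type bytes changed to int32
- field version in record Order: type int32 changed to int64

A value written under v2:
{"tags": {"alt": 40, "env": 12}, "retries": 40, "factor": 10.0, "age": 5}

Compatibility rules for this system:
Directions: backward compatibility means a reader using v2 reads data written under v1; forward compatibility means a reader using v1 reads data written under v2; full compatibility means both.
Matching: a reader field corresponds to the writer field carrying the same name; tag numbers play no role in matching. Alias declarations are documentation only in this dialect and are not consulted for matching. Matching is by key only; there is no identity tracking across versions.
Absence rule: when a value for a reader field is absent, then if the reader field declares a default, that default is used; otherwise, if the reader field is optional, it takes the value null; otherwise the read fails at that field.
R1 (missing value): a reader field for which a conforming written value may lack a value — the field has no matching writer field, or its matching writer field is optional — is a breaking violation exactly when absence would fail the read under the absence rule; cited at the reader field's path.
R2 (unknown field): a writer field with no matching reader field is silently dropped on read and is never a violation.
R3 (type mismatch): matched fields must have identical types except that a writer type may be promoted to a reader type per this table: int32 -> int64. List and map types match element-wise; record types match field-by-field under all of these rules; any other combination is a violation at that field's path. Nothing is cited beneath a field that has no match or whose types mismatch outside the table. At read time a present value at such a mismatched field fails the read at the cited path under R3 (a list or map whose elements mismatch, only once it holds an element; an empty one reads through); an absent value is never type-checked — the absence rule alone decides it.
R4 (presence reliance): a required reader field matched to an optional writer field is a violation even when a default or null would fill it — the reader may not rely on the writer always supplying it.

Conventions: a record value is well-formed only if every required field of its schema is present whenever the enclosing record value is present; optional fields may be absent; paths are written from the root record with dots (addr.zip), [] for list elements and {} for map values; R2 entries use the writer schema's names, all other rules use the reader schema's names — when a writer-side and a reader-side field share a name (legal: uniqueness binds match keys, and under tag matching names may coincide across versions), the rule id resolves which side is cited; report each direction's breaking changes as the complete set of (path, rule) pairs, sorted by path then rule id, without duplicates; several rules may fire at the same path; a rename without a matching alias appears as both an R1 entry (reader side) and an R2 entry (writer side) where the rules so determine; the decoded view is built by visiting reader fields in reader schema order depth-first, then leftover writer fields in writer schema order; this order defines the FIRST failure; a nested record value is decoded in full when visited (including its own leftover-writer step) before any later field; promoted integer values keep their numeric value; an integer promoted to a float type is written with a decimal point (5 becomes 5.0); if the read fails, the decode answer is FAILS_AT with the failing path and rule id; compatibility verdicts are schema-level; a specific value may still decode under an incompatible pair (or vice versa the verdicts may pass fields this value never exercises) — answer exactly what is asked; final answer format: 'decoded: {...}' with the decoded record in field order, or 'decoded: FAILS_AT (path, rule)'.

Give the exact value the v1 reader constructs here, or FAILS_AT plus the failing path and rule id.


each type pair in Order: writer, then reader
decode (reader v1):
  tags := {"alt": 40, "env": 12}
  read fails at id under R1 (no fill)
  => FAILS_AT (id, R1)
checking off the Order differences that do not matter here:
  field checksum in record Order: type bytes changed to int32 -> a verdict-level change on Order — the shown value reads the same
  field version in record Order: type int32 changed to int64 -> a verdict-level change on Order — the shown value reads the same

decoded: FAILS_AT (id, R1)
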